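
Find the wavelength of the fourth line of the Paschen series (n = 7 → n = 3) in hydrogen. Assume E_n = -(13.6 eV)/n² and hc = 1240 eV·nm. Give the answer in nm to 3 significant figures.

1010 nm

The Paschen series terminates on n_f = 3; the fourth line has n_i = 3+4 = 7.
ΔE = 13.60 × (1/3² − 1/7²) = 1.234 eV.
λ = 1240 / 1.234 = 1010 nm.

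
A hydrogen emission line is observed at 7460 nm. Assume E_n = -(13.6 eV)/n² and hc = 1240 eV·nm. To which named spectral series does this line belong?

ΔE = 1240/7460 = 0.1662 eV.
This matches 13.6 × (1/5² − 1/6²), so n_f = 5: the Pfund series.

Pfund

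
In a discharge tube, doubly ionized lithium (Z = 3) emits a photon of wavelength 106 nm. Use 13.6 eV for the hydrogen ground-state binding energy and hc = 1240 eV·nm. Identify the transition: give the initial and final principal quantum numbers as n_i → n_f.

n_i = 8, n_f = 3

The photon energy is ΔE = hc/λ = 1240 / 106 = 11.70 eV.
With Z = 3, ΔE = 122.4 × (1/n_f² − 1/n_i²), so 1/n_f² − 1/n_i² = 0.09557.
Trying n_f = 3 gives 1/n_i² = 0.01554, i.e. n_i ≈ 8; this pair matches.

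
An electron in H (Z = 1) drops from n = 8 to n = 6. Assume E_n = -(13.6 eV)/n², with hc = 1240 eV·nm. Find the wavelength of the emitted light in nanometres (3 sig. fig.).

7500 nm

ΔE = 13.60 × (1/6² − 1/8²) = 13.60 × 0.01215 = 0.1653 eV.
λ = hc/ΔE = 1240 / 0.1653 = 7500 nm.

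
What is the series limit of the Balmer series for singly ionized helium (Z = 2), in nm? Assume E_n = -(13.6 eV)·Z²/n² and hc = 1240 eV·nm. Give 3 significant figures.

91.2 nm

The Balmer series has lower level n_f = 2; the series limit corresponds to n_i → ∞.
ΔE_max = 13.6 × 4 / 2² = 13.60 eV.
λ_min = 1240 / 13.60 = 91.2 nm.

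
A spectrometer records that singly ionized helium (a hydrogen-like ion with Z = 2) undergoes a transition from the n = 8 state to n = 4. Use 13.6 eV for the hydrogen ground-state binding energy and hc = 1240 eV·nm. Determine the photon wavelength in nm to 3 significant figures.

486 nm

For Z = 2 the level energies scale as Z², so the effective Rydberg energy is 13.6 × 4 = 54.40 eV.
ΔE = 54.40 × (1/4² − 1/8²) = 54.40 × 0.04688 = 2.550 eV.
λ = hc/ΔE = 1240 / 2.550 = 486 nm.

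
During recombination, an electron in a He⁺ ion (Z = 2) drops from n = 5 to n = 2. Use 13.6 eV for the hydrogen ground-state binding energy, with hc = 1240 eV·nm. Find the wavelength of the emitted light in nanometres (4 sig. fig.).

108.5 nm

For Z = 2 the level energies scale as Z², so the effective Rydberg energy is 13.6 × 4 = 54.40 eV.
ΔE = 54.40 × (1/2² − 1/5²) = 54.40 × 0.2100 = 11.42 eV.
λ = hc/ΔE = 1240 / 11.42 = 108.5 nm.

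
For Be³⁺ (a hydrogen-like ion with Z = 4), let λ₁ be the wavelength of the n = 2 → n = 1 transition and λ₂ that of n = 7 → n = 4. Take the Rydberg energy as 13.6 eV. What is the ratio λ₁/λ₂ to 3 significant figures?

0.0561

λ ∝ 1/ΔE ∝ 1/(1/n_f² − 1/n_i²), and the Z² and hc factors cancel in the ratio.
λ₁/λ₂ = (1/4² − 1/7²)/(1/1² − 1/2²) = 0.04209/0.7500 = 0.0561.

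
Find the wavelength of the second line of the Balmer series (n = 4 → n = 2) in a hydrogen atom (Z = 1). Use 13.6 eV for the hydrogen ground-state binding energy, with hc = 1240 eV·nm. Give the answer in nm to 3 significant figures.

The Balmer series terminates on n_f = 2; the second line has n_i = 2+2 = 4.
ΔE = 13.60 × (1/2² − 1/4²) = 2.550 eV.
λ = 1240 / 2.550 = 486 nm.

486 nm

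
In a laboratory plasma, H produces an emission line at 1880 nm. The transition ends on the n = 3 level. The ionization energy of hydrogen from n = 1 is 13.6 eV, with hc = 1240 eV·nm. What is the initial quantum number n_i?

The photon energy is ΔE = hc/λ = 1240 / 1880 = 0.6596 eV.
With Z = 1, ΔE = 13.60 × (1/n_f² − 1/n_i²), so 1/n_f² − 1/n_i² = 0.04850.
With n_f = 3: 1/n_i² = 1/9 − 0.04850 = 0.06261, so n_i ≈ 4.00.

n_i = 4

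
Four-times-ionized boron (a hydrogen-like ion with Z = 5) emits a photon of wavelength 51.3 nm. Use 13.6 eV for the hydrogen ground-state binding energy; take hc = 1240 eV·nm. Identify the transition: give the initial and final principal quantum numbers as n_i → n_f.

The photon energy is ΔE = hc/λ = 1240 / 51.3 = 24.17 eV.
With Z = 5, ΔE = 340.0 × (1/n_f² − 1/n_i²), so 1/n_f² − 1/n_i² = 0.07109.
Trying n_f = 3 gives 1/n_i² = 0.04002, i.e. n_i ≈ 5; this pair matches.

n_i = 5, n_f = 3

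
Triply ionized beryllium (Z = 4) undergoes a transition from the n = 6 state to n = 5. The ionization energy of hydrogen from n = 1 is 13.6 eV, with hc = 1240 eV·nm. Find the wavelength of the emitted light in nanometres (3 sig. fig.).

466 nm

For Z = 4 the level energies scale as Z², so the effective Rydberg energy is 13.6 × 16 = 217.6 eV.
ΔE = 217.6 × (1/5² − 1/6²) = 217.6 × 0.01222 = 2.660 eV.
λ = hc/ΔE = 1240 / 2.660 = 466 nm.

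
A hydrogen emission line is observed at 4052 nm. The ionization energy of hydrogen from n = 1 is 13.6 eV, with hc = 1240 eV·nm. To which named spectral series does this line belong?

Brackett

ΔE = 1240/4052 = 0.3060 eV.
This matches 13.6 × (1/4² − 1/5²), so n_f = 4: the Brackett series.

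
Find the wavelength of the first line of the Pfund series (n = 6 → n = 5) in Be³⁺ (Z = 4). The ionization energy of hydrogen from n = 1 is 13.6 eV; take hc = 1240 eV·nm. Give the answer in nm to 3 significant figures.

466 nm

The Pfund series terminates on n_f = 5; the first line has n_i = 5+1 = 6.
ΔE = 217.6 × (1/5² − 1/6²) = 2.660 eV.
λ = 1240 / 2.660 = 466 nm.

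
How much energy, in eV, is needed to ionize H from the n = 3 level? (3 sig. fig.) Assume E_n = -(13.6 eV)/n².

1.51 eV

E_3 = −13.60/9 = −1.51 eV, so ionization (to E = 0) requires 1.51 eV.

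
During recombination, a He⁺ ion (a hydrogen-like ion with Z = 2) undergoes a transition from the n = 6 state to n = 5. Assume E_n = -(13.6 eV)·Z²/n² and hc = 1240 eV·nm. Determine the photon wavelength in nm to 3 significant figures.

1860 nm

For Z = 2 the level energies scale as Z², so the effective Rydberg energy is 13.6 × 4 = 54.40 eV.
ΔE = 54.40 × (1/5² − 1/6²) = 54.40 × 0.01222 = 0.6649 eV.
λ = hc/ΔE = 1240 / 0.6649 = 1860 nm.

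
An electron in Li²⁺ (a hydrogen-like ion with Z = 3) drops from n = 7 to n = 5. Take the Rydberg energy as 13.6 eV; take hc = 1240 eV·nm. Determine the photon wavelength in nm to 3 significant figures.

517 nm

For Z = 3 the level energies scale as Z², so the effective Rydberg energy is 13.6 × 9 = 122.4 eV.
ΔE = 122.4 × (1/5² − 1/7²) = 122.4 × 0.01959 = 2.398 eV.
λ = hc/ΔE = 1240 / 2.398 = 517 nm.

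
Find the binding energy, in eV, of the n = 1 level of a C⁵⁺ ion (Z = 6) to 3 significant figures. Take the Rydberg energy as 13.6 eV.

E_n = −13.6 Z²/n² = −489.6/n² eV for Z = 6.
E_1 = −489.6/1 = −490 eV, so ionization (to E = 0) requires 490 eV.

490 eV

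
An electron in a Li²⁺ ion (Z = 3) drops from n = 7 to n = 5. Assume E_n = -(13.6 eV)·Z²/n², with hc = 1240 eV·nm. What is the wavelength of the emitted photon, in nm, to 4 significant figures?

517.1 nm

For Z = 3 the level energies scale as Z², so the effective Rydberg energy is 13.6 × 9 = 122.4 eV.
ΔE = 122.4 × (1/5² − 1/7²) = 122.4 × 0.01959 = 2.398 eV.
λ = hc/ΔE = 1240 / 2.398 = 517.1 nm.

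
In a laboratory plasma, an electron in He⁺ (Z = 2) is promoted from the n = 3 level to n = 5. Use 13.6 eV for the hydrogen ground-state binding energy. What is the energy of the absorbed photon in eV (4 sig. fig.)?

3.868 eV

The Bohr energies scale as Z², so for Z = 2: E_n = −54.40/n² eV.
E_5 = −54.40/25 = −2.176 eV and E_3 = −54.40/9 = −6.044 eV.
The photon energy is |E_5 − E_3| = 3.868 eV.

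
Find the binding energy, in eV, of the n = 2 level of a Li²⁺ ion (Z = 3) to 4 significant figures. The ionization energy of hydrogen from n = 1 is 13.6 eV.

E_n = −13.6 Z²/n² = −122.4/n² eV for Z = 3.
E_2 = −122.4/4 = −30.60 eV, so ionization (to E = 0) requires 30.60 eV.

30.60 eV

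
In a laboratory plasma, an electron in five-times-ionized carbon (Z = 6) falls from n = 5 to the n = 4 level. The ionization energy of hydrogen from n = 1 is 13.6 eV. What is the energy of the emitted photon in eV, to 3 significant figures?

The Bohr energies scale as Z², so for Z = 6: E_n = −489.6/n² eV.
E_5 = −489.6/25 = −19.58 eV and E_4 = −489.6/16 = −30.60 eV.
The photon energy is |E_5 − E_4| = 11.0 eV.

11.0 eV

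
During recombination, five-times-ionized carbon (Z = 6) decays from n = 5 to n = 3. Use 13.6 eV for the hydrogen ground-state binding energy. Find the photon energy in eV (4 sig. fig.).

The Bohr energies scale as Z², so for Z = 6: E_n = −489.6/n² eV.
E_5 = −489.6/25 = −19.58 eV and E_3 = −489.6/9 = −54.40 eV.
The photon energy is |E_5 − E_3| = 34.82 eV.

34.82 eV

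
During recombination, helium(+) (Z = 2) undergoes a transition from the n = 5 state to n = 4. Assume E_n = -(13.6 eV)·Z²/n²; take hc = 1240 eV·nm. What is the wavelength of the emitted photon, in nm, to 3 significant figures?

1010 nm

For Z = 2 the level energies scale as Z², so the effective Rydberg energy is 13.6 × 4 = 54.40 eV.
ΔE = 54.40 × (1/4² − 1/5²) = 54.40 × 0.02250 = 1.224 eV.
λ = hc/ΔE = 1240 / 1.224 = 1010 nm.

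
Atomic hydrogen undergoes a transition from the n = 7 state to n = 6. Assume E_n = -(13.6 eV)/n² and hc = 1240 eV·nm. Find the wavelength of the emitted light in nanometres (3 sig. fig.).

12400 nm

ΔE = 13.60 × (1/6² − 1/7²) = 13.60 × 0.007370 = 0.1002 eV.
λ = hc/ΔE = 1240 / 0.1002 = 12400 nm.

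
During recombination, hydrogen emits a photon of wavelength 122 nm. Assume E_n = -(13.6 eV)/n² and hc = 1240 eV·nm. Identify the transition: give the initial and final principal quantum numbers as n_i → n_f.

The photon energy is ΔE = hc/λ = 1240 / 122 = 10.16 eV.
With Z = 1, ΔE = 13.60 × (1/n_f² − 1/n_i²), so 1/n_f² − 1/n_i² = 0.7473.
Trying n_f = 1 gives 1/n_i² = 0.2527, i.e. n_i ≈ 2; this pair matches.

n_i = 2, n_f = 1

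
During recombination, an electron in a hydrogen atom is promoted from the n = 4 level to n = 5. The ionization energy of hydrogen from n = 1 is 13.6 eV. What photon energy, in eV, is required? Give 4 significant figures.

E_5 = −13.60/25 = −0.5440 eV and E_4 = −13.60/16 = −0.8500 eV.
The photon energy is |E_5 − E_4| = 0.3060 eV.

0.3060 eV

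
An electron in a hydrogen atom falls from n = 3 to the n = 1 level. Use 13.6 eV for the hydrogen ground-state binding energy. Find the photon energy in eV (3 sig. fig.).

12.1 eV

E_3 = −13.60/9 = −1.511 eV and E_1 = −13.60/1 = −13.60 eV.
The photon energy is |E_3 − E_1| = 12.1 eV.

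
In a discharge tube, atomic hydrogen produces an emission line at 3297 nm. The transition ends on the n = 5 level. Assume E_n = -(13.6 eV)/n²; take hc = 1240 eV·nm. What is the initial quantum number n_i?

n_i = 9

The photon energy is ΔE = hc/λ = 1240 / 3297 = 0.3761 eV.
With Z = 1, ΔE = 13.60 × (1/n_f² − 1/n_i²), so 1/n_f² − 1/n_i² = 0.02765.
With n_f = 5: 1/n_i² = 1/25 − 0.02765 = 0.01235, so n_i ≈ 9.00.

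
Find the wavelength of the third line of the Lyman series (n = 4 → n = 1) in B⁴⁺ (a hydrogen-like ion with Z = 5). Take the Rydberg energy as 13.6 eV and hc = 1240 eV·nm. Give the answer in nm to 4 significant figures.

3.890 nm

The Lyman series terminates on n_f = 1; the third line has n_i = 1+3 = 4.
ΔE = 340.0 × (1/1² − 1/4²) = 318.8 eV.
λ = 1240 / 318.8 = 3.890 nm.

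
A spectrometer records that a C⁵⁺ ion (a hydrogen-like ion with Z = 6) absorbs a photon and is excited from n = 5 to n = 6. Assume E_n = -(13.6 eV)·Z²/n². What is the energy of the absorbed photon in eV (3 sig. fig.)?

5.98 eV

The Bohr energies scale as Z², so for Z = 6: E_n = −489.6/n² eV.
E_6 = −489.6/36 = −13.60 eV and E_5 = −489.6/25 = −19.58 eV.
The photon energy is |E_6 − E_5| = 5.98 eV.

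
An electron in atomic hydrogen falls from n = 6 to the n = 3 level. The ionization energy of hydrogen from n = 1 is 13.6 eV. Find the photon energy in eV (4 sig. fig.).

E_6 = −13.60/36 = −0.3778 eV and E_3 = −13.60/9 = −1.511 eV.
The photon energy is |E_6 − E_3| = 1.133 eV.

1.133 eV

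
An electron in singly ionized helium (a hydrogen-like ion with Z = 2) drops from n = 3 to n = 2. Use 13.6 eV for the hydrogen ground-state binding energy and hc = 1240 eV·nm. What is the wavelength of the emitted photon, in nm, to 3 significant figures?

For Z = 2 the level energies scale as Z², so the effective Rydberg energy is 13.6 × 4 = 54.40 eV.
ΔE = 54.40 × (1/2² − 1/3²) = 54.40 × 0.1389 = 7.556 eV.
λ = hc/ΔE = 1240 / 7.556 = 164 nm.

164 nm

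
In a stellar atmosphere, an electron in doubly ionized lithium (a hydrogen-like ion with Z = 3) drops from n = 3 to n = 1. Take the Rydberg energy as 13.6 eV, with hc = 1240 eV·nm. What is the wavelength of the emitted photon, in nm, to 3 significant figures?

11.4 nm

For Z = 3 the level energies scale as Z², so the effective Rydberg energy is 13.6 × 9 = 122.4 eV.
ΔE = 122.4 × (1/1² − 1/3²) = 122.4 × 0.8889 = 108.8 eV.
λ = hc/ΔE = 1240 / 108.8 = 11.4 nm.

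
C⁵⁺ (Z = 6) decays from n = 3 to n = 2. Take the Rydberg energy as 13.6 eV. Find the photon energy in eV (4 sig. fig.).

68.00 eV

The Bohr energies scale as Z², so for Z = 6: E_n = −489.6/n² eV.
E_3 = −489.6/9 = −54.40 eV and E_2 = −489.6/4 = −122.4 eV.
The photon energy is |E_3 − E_2| = 68.00 eV.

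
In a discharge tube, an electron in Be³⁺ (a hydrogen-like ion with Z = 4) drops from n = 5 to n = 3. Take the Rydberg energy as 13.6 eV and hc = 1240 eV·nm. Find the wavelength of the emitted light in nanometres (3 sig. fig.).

For Z = 4 the level energies scale as Z², so the effective Rydberg energy is 13.6 × 16 = 217.6 eV.
ΔE = 217.6 × (1/3² − 1/5²) = 217.6 × 0.07111 = 15.47 eV.
λ = hc/ΔE = 1240 / 15.47 = 80.1 nm.

80.1 nm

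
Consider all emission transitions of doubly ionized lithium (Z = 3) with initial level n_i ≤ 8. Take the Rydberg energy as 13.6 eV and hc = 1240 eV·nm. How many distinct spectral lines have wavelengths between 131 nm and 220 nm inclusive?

3

Enumerate all n_i → n_f pairs with 1 ≤ n_f < n_i ≤ 8 and compute λ = 1240 / [13.6·9·(1/n_f² − 1/n_i²)].
Lines falling in [131, 220] nm: 5→3 (142.5 nm), 4→3 (208.4 nm), 8→4 (216.1 nm).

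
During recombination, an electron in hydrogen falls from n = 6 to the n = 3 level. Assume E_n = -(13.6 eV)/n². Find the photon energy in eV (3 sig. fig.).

E_6 = −13.60/36 = −0.3778 eV and E_3 = −13.60/9 = −1.511 eV.
The photon energy is |E_6 − E_3| = 1.13 eV.

1.13 eV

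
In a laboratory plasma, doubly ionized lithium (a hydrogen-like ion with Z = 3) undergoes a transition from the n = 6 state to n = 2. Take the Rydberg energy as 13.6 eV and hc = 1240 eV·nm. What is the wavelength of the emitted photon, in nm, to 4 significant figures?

For Z = 3 the level energies scale as Z², so the effective Rydberg energy is 13.6 × 9 = 122.4 eV.
ΔE = 122.4 × (1/2² − 1/6²) = 122.4 × 0.2222 = 27.20 eV.
λ = hc/ΔE = 1240 / 27.20 = 45.59 nm.

45.59 nm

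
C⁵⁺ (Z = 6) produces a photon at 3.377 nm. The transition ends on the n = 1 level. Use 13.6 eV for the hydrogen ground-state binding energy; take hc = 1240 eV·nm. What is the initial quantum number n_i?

The photon energy is ΔE = hc/λ = 1240 / 3.377 = 367.2 eV.
With Z = 6, ΔE = 489.6 × (1/n_f² − 1/n_i²), so 1/n_f² − 1/n_i² = 0.7500.
With n_f = 1: 1/n_i² = 1/1 − 0.7500 = 0.2500, so n_i ≈ 2.00.

n_i = 2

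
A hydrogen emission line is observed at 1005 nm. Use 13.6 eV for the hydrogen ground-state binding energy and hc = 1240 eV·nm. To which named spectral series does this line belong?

Paschen

ΔE = 1240/1005 = 1.234 eV.
This matches 13.6 × (1/3² − 1/7²), so n_f = 3: the Paschen series.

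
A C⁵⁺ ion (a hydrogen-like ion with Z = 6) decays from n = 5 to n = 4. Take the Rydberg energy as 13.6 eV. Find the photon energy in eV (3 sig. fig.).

The Bohr energies scale as Z², so for Z = 6: E_n = −489.6/n² eV.
E_5 = −489.6/25 = −19.58 eV and E_4 = −489.6/16 = −30.60 eV.
The photon energy is |E_5 − E_4| = 11.0 eV.

11.0 eV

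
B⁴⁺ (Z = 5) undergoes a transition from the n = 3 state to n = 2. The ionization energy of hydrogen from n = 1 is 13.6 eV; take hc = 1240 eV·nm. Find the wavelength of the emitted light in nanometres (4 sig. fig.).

26.26 nm

For Z = 5 the level energies scale as Z², so the effective Rydberg energy is 13.6 × 25 = 340.0 eV.
ΔE = 340.0 × (1/2² − 1/3²) = 340.0 × 0.1389 = 47.22 eV.
λ = hc/ΔE = 1240 / 47.22 = 26.26 nm.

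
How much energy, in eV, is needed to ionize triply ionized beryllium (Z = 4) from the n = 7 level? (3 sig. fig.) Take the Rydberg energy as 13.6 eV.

E_n = −13.6 Z²/n² = −217.6/n² eV for Z = 4.
E_7 = −217.6/49 = −4.44 eV, so ionization (to E = 0) requires 4.44 eV.

4.44 eV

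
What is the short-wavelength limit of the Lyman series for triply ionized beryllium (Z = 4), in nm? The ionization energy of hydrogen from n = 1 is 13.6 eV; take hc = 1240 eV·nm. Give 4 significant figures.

5.699 nm

The Lyman series has lower level n_f = 1; the series limit corresponds to n_i → ∞.
ΔE_max = 13.6 × 16 / 1² = 217.6 eV.
λ_min = 1240 / 217.6 = 5.699 nm.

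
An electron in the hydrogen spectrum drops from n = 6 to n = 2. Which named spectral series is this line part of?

The series is set by the lower level: n_f = 2 is the Balmer series.

Balmer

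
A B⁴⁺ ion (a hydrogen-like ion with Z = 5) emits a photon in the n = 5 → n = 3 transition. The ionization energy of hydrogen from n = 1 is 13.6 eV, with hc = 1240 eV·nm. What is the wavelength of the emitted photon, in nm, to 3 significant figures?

51.3 nm

For Z = 5 the level energies scale as Z², so the effective Rydberg energy is 13.6 × 25 = 340.0 eV.
ΔE = 340.0 × (1/3² − 1/5²) = 340.0 × 0.07111 = 24.18 eV.
λ = hc/ΔE = 1240 / 24.18 = 51.3 nm.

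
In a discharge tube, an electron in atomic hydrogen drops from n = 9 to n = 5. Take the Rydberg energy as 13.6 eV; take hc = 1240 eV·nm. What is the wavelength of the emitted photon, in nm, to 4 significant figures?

3297 nm

ΔE = 13.60 × (1/5² − 1/9²) = 13.60 × 0.02765 = 0.3761 eV.
λ = hc/ΔE = 1240 / 0.3761 = 3297 nm.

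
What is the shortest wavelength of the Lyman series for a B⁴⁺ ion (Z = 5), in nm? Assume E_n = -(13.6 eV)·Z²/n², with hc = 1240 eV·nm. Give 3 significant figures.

3.65 nm

The Lyman series has lower level n_f = 1; the series limit corresponds to n_i → ∞.
ΔE_max = 13.6 × 25 / 1² = 340.0 eV.
λ_min = 1240 / 340.0 = 3.65 nm.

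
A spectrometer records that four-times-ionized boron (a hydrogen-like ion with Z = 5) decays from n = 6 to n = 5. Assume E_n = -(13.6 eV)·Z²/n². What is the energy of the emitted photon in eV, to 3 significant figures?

The Bohr energies scale as Z², so for Z = 5: E_n = −340.0/n² eV.
E_6 = −340.0/36 = −9.444 eV and E_5 = −340.0/25 = −13.60 eV.
The photon energy is |E_6 − E_5| = 4.16 eV.

4.16 eV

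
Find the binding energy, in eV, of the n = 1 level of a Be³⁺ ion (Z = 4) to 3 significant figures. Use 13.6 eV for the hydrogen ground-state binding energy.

E_n = −13.6 Z²/n² = −217.6/n² eV for Z = 4.
E_1 = −217.6/1 = −218 eV, so ionization (to E = 0) requires 218 eV.

218 eV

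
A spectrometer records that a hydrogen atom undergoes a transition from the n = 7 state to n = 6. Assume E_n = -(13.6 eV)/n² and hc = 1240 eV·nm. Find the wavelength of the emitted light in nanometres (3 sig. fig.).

12400 nm

ΔE = 13.60 × (1/6² − 1/7²) = 13.60 × 0.007370 = 0.1002 eV.
λ = hc/ΔE = 1240 / 0.1002 = 12400 nm.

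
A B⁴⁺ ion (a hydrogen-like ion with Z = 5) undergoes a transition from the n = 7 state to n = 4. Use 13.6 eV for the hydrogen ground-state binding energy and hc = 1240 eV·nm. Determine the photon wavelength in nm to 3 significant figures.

86.6 nm

For Z = 5 the level energies scale as Z², so the effective Rydberg energy is 13.6 × 25 = 340.0 eV.
ΔE = 340.0 × (1/4² − 1/7²) = 340.0 × 0.04209 = 14.31 eV.
λ = hc/ΔE = 1240 / 14.31 = 86.6 nm.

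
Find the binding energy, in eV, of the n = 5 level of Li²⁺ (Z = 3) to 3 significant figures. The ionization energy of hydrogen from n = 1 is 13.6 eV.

4.90 eV

E_n = −13.6 Z²/n² = −122.4/n² eV for Z = 3.
E_5 = −122.4/25 = −4.90 eV, so ionization (to E = 0) requires 4.90 eV.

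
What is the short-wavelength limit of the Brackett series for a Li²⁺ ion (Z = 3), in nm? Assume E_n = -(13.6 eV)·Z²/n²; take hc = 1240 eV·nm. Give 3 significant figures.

162 nm

The Brackett series has lower level n_f = 4; the series limit corresponds to n_i → ∞.
ΔE_max = 13.6 × 9 / 4² = 7.650 eV.
λ_min = 1240 / 7.650 = 162 nm.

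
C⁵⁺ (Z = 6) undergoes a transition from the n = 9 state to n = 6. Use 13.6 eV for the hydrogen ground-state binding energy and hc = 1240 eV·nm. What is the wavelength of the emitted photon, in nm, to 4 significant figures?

164.1 nm

For Z = 6 the level energies scale as Z², so the effective Rydberg energy is 13.6 × 36 = 489.6 eV.
ΔE = 489.6 × (1/6² − 1/9²) = 489.6 × 0.01543 = 7.556 eV.
λ = hc/ΔE = 1240 / 7.556 = 164.1 nm.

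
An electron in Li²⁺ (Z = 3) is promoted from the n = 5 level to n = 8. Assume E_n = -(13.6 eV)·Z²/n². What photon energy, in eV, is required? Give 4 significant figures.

The Bohr energies scale as Z², so for Z = 3: E_n = −122.4/n² eV.
E_8 = −122.4/64 = −1.913 eV and E_5 = −122.4/25 = −4.896 eV.
The photon energy is |E_8 − E_5| = 2.984 eV.

2.984 eV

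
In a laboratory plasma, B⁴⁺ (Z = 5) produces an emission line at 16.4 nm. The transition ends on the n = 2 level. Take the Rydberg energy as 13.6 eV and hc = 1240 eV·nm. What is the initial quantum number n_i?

The photon energy is ΔE = hc/λ = 1240 / 16.4 = 75.61 eV.
With Z = 5, ΔE = 340.0 × (1/n_f² − 1/n_i²), so 1/n_f² − 1/n_i² = 0.2224.
With n_f = 2: 1/n_i² = 1/4 − 0.2224 = 0.02762, so n_i ≈ 6.02.

n_i = 6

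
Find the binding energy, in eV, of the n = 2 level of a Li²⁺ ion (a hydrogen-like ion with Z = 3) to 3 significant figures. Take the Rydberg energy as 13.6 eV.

E_n = −13.6 Z²/n² = −122.4/n² eV for Z = 3.
E_2 = −122.4/4 = −30.6 eV, so ionization (to E = 0) requires 30.6 eV.

30.6 eV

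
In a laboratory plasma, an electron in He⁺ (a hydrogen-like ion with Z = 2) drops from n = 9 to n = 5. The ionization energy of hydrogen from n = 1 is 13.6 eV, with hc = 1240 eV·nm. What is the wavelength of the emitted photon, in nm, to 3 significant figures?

For Z = 2 the level energies scale as Z², so the effective Rydberg energy is 13.6 × 4 = 54.40 eV.
ΔE = 54.40 × (1/5² − 1/9²) = 54.40 × 0.02765 = 1.504 eV.
λ = hc/ΔE = 1240 / 1.504 = 824 nm.

824 nm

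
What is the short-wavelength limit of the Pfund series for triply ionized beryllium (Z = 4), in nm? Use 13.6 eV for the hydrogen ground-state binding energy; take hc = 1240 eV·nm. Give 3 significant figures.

The Pfund series has lower level n_f = 5; the series limit corresponds to n_i → ∞.
ΔE_max = 13.6 × 16 / 5² = 8.704 eV.
λ_min = 1240 / 8.704 = 142 nm.

142 nm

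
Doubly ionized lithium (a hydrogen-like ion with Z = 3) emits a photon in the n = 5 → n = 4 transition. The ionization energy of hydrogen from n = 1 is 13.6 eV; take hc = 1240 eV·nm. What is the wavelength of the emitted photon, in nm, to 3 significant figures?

For Z = 3 the level energies scale as Z², so the effective Rydberg energy is 13.6 × 9 = 122.4 eV.
ΔE = 122.4 × (1/4² − 1/5²) = 122.4 × 0.02250 = 2.754 eV.
λ = hc/ΔE = 1240 / 2.754 = 450 nm.

450 nm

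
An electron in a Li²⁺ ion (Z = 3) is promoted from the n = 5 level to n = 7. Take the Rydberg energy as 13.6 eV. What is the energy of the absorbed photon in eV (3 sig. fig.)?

2.40 eV

The Bohr energies scale as Z², so for Z = 3: E_n = −122.4/n² eV.
E_7 = −122.4/49 = −2.498 eV and E_5 = −122.4/25 = −4.896 eV.
The photon energy is |E_7 − E_5| = 2.40 eV.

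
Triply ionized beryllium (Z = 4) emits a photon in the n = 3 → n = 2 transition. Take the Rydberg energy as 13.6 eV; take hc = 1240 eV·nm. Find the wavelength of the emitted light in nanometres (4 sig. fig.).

41.03 nm

For Z = 4 the level energies scale as Z², so the effective Rydberg energy is 13.6 × 16 = 217.6 eV.
ΔE = 217.6 × (1/2² − 1/3²) = 217.6 × 0.1389 = 30.22 eV.
λ = hc/ΔE = 1240 / 30.22 = 41.03 nm.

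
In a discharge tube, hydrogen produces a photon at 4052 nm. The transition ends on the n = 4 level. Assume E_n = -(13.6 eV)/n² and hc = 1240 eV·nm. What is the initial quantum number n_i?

n_i = 5

The photon energy is ΔE = hc/λ = 1240 / 4052 = 0.3060 eV.
With Z = 1, ΔE = 13.60 × (1/n_f² − 1/n_i²), so 1/n_f² − 1/n_i² = 0.02250.
With n_f = 4: 1/n_i² = 1/16 − 0.02250 = 0.04000, so n_i ≈ 5.00.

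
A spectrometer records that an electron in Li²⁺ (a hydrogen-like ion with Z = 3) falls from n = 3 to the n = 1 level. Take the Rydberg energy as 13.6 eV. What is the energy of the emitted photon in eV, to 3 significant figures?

109 eV

The Bohr energies scale as Z², so for Z = 3: E_n = −122.4/n² eV.
E_3 = −122.4/9 = −13.60 eV and E_1 = −122.4/1 = −122.4 eV.
The photon energy is |E_3 − E_1| = 109 eV.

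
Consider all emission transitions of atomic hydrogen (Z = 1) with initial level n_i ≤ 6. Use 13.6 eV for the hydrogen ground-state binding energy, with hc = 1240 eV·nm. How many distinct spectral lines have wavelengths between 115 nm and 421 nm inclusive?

Enumerate all n_i → n_f pairs with 1 ≤ n_f < n_i ≤ 6 and compute λ = 1240 / [13.6·1·(1/n_f² − 1/n_i²)].
Lines falling in [115, 421] nm: 2→1 (121.6 nm), 6→2 (410.3 nm).

2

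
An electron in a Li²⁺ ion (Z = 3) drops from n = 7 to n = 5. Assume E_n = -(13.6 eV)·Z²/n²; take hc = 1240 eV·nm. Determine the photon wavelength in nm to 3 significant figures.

517 nm

For Z = 3 the level energies scale as Z², so the effective Rydberg energy is 13.6 × 9 = 122.4 eV.
ΔE = 122.4 × (1/5² − 1/7²) = 122.4 × 0.01959 = 2.398 eV.
λ = hc/ΔE = 1240 / 2.398 = 517 nm.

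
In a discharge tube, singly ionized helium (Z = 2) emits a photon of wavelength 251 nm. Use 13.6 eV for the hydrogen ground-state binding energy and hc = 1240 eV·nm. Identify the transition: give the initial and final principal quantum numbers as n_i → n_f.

n_i = 7, n_f = 3

The photon energy is ΔE = hc/λ = 1240 / 251 = 4.940 eV.
With Z = 2, ΔE = 54.40 × (1/n_f² − 1/n_i²), so 1/n_f² − 1/n_i² = 0.09081.
Trying n_f = 3 gives 1/n_i² = 0.02030, i.e. n_i ≈ 7; this pair matches.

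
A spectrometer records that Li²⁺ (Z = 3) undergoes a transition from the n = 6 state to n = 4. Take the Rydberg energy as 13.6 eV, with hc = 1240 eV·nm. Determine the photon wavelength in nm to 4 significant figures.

291.8 nm

For Z = 3 the level energies scale as Z², so the effective Rydberg energy is 13.6 × 9 = 122.4 eV.
ΔE = 122.4 × (1/4² − 1/6²) = 122.4 × 0.03472 = 4.250 eV.
λ = hc/ΔE = 1240 / 4.250 = 291.8 nm.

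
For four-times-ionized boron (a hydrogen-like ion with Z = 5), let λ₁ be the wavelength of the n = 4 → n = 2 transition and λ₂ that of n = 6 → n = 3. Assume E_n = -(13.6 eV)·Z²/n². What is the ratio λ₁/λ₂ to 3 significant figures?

λ ∝ 1/ΔE ∝ 1/(1/n_f² − 1/n_i²), and the Z² and hc factors cancel in the ratio.
λ₁/λ₂ = (1/3² − 1/6²)/(1/2² − 1/4²) = 0.08333/0.1875 = 0.444.

0.444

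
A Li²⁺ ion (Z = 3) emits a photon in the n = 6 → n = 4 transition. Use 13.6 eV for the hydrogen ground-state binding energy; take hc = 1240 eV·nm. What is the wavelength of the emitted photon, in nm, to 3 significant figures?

For Z = 3 the level energies scale as Z², so the effective Rydberg energy is 13.6 × 9 = 122.4 eV.
ΔE = 122.4 × (1/4² − 1/6²) = 122.4 × 0.03472 = 4.250 eV.
λ = hc/ΔE = 1240 / 4.250 = 292 nm.

292 nm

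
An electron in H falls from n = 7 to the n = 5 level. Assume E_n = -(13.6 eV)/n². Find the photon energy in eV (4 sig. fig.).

0.2664 eV

E_7 = −13.60/49 = −0.2776 eV and E_5 = −13.60/25 = −0.5440 eV.
The photon energy is |E_7 − E_5| = 0.2664 eV.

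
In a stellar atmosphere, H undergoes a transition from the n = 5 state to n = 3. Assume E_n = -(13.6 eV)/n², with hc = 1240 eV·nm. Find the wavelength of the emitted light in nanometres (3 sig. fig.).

1280 nm

ΔE = 13.60 × (1/3² − 1/5²) = 13.60 × 0.07111 = 0.9671 eV.
λ = hc/ΔE = 1240 / 0.9671 = 1280 nm.
This line belongs to the Paschen series.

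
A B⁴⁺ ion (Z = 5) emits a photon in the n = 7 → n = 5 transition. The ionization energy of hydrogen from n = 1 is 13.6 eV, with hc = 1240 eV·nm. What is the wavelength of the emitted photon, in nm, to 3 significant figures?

186 nm

For Z = 5 the level energies scale as Z², so the effective Rydberg energy is 13.6 × 25 = 340.0 eV.
ΔE = 340.0 × (1/5² − 1/7²) = 340.0 × 0.01959 = 6.661 eV.
λ = hc/ΔE = 1240 / 6.661 = 186 nm.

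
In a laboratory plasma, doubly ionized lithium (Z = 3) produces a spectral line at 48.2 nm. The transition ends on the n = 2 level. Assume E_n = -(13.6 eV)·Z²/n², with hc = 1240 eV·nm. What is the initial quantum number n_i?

The photon energy is ΔE = hc/λ = 1240 / 48.2 = 25.73 eV.
With Z = 3, ΔE = 122.4 × (1/n_f² − 1/n_i²), so 1/n_f² − 1/n_i² = 0.2102.
With n_f = 2: 1/n_i² = 1/4 − 0.2102 = 0.03982, so n_i ≈ 5.01.

n_i = 5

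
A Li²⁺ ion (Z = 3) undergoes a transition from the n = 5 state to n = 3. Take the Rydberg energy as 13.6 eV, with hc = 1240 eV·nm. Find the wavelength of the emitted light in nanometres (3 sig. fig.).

142 nm

For Z = 3 the level energies scale as Z², so the effective Rydberg energy is 13.6 × 9 = 122.4 eV.
ΔE = 122.4 × (1/3² − 1/5²) = 122.4 × 0.07111 = 8.704 eV.
λ = hc/ΔE = 1240 / 8.704 = 142 nm.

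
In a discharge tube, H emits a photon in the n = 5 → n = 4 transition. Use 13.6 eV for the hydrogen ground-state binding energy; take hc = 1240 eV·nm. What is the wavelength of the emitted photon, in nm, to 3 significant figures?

4050 nm

ΔE = 13.60 × (1/4² − 1/5²) = 13.60 × 0.02250 = 0.3060 eV.
λ = hc/ΔE = 1240 / 0.3060 = 4050 nm.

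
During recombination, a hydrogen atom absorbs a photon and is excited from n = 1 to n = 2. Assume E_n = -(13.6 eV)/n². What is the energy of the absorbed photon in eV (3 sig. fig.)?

E_2 = −13.60/4 = −3.400 eV and E_1 = −13.60/1 = −13.60 eV.
The photon energy is |E_2 − E_1| = 10.2 eV.

10.2 eV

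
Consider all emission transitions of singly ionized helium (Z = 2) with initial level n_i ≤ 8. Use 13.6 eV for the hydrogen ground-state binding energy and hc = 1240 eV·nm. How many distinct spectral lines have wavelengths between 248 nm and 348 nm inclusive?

3

Enumerate all n_i → n_f pairs with 1 ≤ n_f < n_i ≤ 8 and compute λ = 1240 / [13.6·4·(1/n_f² − 1/n_i²)].
Lines falling in [248, 348] nm: 7→3 (251.3 nm), 6→3 (273.5 nm), 5→3 (320.5 nm).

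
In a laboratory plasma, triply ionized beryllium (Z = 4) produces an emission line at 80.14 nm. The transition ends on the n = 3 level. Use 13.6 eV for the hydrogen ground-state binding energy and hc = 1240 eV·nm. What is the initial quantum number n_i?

The photon energy is ΔE = hc/λ = 1240 / 80.14 = 15.47 eV.
With Z = 4, ΔE = 217.6 × (1/n_f² − 1/n_i²), so 1/n_f² − 1/n_i² = 0.07111.
With n_f = 3: 1/n_i² = 1/9 − 0.07111 = 0.04000, so n_i ≈ 5.00.

n_i = 5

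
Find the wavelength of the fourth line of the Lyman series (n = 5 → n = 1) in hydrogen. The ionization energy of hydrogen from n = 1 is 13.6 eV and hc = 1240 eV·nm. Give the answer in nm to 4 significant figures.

94.98 nm

The Lyman series terminates on n_f = 1; the fourth line has n_i = 1+4 = 5.
ΔE = 13.60 × (1/1² − 1/5²) = 13.06 eV.
λ = 1240 / 13.06 = 94.98 nm.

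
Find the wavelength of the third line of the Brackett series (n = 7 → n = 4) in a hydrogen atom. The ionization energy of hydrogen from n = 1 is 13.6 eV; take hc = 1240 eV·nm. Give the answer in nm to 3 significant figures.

2170 nm

The Brackett series terminates on n_f = 4; the third line has n_i = 4+3 = 7.
ΔE = 13.60 × (1/4² − 1/7²) = 0.5724 eV.
λ = 1240 / 0.5724 = 2170 nm.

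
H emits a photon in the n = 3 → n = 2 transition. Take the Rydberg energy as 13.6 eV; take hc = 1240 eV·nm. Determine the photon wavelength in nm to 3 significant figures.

656 nm

ΔE = 13.60 × (1/2² − 1/3²) = 13.60 × 0.1389 = 1.889 eV.
λ = hc/ΔE = 1240 / 1.889 = 656 nm.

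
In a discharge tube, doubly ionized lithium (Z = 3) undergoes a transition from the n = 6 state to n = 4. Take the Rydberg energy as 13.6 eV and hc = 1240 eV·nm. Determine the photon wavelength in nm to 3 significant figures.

292 nm

For Z = 3 the level energies scale as Z², so the effective Rydberg energy is 13.6 × 9 = 122.4 eV.
ΔE = 122.4 × (1/4² − 1/6²) = 122.4 × 0.03472 = 4.250 eV.
λ = hc/ΔE = 1240 / 4.250 = 292 nm.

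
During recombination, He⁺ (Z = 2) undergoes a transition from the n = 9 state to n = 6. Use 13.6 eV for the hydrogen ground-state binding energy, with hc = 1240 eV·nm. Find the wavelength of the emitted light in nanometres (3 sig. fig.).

For Z = 2 the level energies scale as Z², so the effective Rydberg energy is 13.6 × 4 = 54.40 eV.
ΔE = 54.40 × (1/6² − 1/9²) = 54.40 × 0.01543 = 0.8395 eV.
λ = hc/ΔE = 1240 / 0.8395 = 1480 nm.

1480 nm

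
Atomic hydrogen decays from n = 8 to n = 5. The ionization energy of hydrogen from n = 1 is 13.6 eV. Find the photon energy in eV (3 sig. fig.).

0.332 eV

E_8 = −13.60/64 = −0.2125 eV and E_5 = −13.60/25 = −0.5440 eV.
The photon energy is |E_8 − E_5| = 0.332 eV.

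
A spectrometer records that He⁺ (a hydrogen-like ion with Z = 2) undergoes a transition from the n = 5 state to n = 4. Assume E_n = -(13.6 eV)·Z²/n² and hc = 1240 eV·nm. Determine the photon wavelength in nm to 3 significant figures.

For Z = 2 the level energies scale as Z², so the effective Rydberg energy is 13.6 × 4 = 54.40 eV.
ΔE = 54.40 × (1/4² − 1/5²) = 54.40 × 0.02250 = 1.224 eV.
λ = hc/ΔE = 1240 / 1.224 = 1010 nm.

1010 nm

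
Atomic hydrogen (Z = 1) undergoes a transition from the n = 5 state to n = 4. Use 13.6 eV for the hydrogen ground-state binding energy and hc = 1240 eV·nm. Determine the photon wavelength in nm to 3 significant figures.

ΔE = 13.60 × (1/4² − 1/5²) = 13.60 × 0.02250 = 0.3060 eV.
λ = hc/ΔE = 1240 / 0.3060 = 4050 nm.
This line belongs to the Brackett series.

4050 nm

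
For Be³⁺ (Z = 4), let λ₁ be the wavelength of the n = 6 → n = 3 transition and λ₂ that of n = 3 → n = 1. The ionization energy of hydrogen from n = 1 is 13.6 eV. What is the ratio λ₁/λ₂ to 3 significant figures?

10.7

λ ∝ 1/ΔE ∝ 1/(1/n_f² − 1/n_i²), and the Z² and hc factors cancel in the ratio.
λ₁/λ₂ = (1/1² − 1/3²)/(1/3² − 1/6²) = 0.8889/0.08333 = 10.7.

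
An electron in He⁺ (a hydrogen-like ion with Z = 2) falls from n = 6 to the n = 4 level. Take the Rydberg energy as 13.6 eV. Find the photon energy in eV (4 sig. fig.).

The Bohr energies scale as Z², so for Z = 2: E_n = −54.40/n² eV.
E_6 = −54.40/36 = −1.511 eV and E_4 = −54.40/16 = −3.400 eV.
The photon energy is |E_6 − E_4| = 1.889 eV.

1.889 eV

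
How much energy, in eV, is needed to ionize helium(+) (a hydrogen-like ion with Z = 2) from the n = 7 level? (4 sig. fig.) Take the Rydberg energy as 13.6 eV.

1.110 eV

E_n = −13.6 Z²/n² = −54.40/n² eV for Z = 2.
E_7 = −54.40/49 = −1.110 eV, so ionization (to E = 0) requires 1.110 eV.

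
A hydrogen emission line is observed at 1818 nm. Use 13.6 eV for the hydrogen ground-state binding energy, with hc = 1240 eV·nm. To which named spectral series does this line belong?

ΔE = 1240/1818 = 0.6821 eV.
This matches 13.6 × (1/4² − 1/9²), so n_f = 4: the Brackett series.

Brackett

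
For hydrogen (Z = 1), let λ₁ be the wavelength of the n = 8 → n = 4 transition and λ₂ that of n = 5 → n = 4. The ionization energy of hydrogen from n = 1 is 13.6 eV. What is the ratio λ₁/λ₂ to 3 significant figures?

λ ∝ 1/ΔE ∝ 1/(1/n_f² − 1/n_i²), and the Z² and hc factors cancel in the ratio.
λ₁/λ₂ = (1/4² − 1/5²)/(1/4² − 1/8²) = 0.02250/0.04688 = 0.480.

0.480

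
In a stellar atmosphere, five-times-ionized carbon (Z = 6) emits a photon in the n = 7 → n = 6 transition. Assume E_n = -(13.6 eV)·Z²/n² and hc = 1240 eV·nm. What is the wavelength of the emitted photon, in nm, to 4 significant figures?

For Z = 6 the level energies scale as Z², so the effective Rydberg energy is 13.6 × 36 = 489.6 eV.
ΔE = 489.6 × (1/6² − 1/7²) = 489.6 × 0.007370 = 3.608 eV.
λ = hc/ΔE = 1240 / 3.608 = 343.7 nm.

343.7 nm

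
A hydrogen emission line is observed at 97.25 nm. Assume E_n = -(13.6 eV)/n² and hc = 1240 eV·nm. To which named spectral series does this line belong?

Lyman

ΔE = 1240/97.25 = 12.75 eV.
This matches 13.6 × (1/1² − 1/4²), so n_f = 1: the Lyman series.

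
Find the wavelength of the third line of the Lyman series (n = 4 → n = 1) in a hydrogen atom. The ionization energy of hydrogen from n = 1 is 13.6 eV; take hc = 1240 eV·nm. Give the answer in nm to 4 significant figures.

97.25 nm

The Lyman series terminates on n_f = 1; the third line has n_i = 1+3 = 4.
ΔE = 13.60 × (1/1² − 1/4²) = 12.75 eV.
λ = 1240 / 12.75 = 97.25 nm.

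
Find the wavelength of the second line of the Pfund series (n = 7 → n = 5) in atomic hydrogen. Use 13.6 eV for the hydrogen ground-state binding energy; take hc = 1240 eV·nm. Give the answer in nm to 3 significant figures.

4650 nm

The Pfund series terminates on n_f = 5; the second line has n_i = 5+2 = 7.
ΔE = 13.60 × (1/5² − 1/7²) = 0.2664 eV.
λ = 1240 / 0.2664 = 4650 nm.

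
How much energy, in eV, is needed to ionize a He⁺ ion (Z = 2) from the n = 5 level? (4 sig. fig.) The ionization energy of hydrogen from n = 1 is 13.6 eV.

E_n = −13.6 Z²/n² = −54.40/n² eV for Z = 2.
E_5 = −54.40/25 = −2.176 eV, so ionization (to E = 0) requires 2.176 eV.

2.176 eV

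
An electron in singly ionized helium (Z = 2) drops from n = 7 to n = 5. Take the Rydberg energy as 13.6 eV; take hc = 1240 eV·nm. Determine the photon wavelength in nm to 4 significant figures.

For Z = 2 the level energies scale as Z², so the effective Rydberg energy is 13.6 × 4 = 54.40 eV.
ΔE = 54.40 × (1/5² − 1/7²) = 54.40 × 0.01959 = 1.066 eV.
λ = hc/ΔE = 1240 / 1.066 = 1163 nm.

1163 nm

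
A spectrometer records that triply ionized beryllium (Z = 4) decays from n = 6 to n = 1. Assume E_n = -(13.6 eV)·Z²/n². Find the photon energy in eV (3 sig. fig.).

The Bohr energies scale as Z², so for Z = 4: E_n = −217.6/n² eV.
E_6 = −217.6/36 = −6.044 eV and E_1 = −217.6/1 = −217.6 eV.
The photon energy is |E_6 − E_1| = 212 eV.

212 eV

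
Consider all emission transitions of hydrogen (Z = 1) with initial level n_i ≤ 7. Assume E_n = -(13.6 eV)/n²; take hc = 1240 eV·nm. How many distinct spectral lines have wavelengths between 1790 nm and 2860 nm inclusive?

3

Enumerate all n_i → n_f pairs with 1 ≤ n_f < n_i ≤ 7 and compute λ = 1240 / [13.6·1·(1/n_f² − 1/n_i²)].
Lines falling in [1790, 2860] nm: 4→3 (1876 nm), 7→4 (2166 nm), 6→4 (2626 nm).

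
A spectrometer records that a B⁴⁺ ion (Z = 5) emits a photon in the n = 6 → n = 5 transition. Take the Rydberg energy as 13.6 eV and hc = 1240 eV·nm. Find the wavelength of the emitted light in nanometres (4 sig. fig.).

298.4 nm

For Z = 5 the level energies scale as Z², so the effective Rydberg energy is 13.6 × 25 = 340.0 eV.
ΔE = 340.0 × (1/5² − 1/6²) = 340.0 × 0.01222 = 4.156 eV.
λ = hc/ΔE = 1240 / 4.156 = 298.4 nm.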